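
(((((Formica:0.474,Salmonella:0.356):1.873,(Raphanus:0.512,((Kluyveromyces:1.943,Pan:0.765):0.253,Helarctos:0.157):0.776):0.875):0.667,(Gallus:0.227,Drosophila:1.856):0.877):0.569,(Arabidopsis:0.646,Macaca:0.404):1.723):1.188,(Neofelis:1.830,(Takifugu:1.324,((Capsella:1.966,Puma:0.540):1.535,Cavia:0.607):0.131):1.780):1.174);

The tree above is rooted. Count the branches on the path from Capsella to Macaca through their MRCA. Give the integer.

8

The MRCA of Capsella and Macaca is the root of the tree.
From Capsella up to that node: 5 branches. From Macaca up to the same node: 3 branches. Total: 5 + 3 = 8.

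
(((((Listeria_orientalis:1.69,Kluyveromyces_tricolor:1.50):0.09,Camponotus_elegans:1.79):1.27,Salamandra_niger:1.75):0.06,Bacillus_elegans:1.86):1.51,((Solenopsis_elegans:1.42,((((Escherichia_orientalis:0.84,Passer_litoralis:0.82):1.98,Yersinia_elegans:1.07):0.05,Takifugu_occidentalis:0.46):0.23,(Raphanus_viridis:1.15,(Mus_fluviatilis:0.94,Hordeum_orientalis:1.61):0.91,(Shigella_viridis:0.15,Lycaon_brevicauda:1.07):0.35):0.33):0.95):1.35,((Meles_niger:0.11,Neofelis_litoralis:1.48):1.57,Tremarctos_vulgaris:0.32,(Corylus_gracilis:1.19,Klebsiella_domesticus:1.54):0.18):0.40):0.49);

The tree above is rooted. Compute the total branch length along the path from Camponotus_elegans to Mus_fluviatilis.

9.60

The path runs Camponotus_elegans → … → MRCA → … → Mus_fluviatilis; the MRCA is the root of the tree.
Branch lengths along that path: 1.79 + 1.27 + 0.06 + 1.51 + 0.49 + 1.35 + 0.95 + 0.33 + 0.91 + 0.94 = 9.60.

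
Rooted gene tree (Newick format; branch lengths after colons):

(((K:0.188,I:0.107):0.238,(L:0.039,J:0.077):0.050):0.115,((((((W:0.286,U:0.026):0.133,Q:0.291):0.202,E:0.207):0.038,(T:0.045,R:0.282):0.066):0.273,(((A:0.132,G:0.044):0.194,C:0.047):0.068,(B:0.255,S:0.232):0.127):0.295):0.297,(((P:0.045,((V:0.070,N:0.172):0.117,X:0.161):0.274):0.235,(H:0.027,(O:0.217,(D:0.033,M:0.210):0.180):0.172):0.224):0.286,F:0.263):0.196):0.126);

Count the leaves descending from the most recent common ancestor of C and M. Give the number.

20

The MRCA of C and M is the node subtending ((((((W,U),Q),E),(T,R)),(((A,G),C),(B,S))),(((P,((V,N),X)),(H,(O,(D,M)))),F)).
That clade contains 20 terminal taxa: A, B, C, D, E, F, G, H, M, N, O, P, Q, R, S, T, U, V, W, X.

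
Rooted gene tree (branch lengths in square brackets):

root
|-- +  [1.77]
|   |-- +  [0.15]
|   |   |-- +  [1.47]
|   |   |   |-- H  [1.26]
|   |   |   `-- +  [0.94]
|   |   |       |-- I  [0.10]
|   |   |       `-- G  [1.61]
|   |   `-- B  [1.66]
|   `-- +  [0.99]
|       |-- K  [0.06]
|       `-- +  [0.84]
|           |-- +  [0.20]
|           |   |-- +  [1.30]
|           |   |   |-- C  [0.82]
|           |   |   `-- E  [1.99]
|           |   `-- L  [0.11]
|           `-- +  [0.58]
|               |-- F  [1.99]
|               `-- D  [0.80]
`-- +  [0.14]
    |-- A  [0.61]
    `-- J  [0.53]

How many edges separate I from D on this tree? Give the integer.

8

The MRCA of I and D is the node subtending (((H,(I,G)),B),(K,(((C,E),L),(F,D)))).
From I up to that node: 4 branches. From D up to the same node: 4 branches. Total: 4 + 4 = 8.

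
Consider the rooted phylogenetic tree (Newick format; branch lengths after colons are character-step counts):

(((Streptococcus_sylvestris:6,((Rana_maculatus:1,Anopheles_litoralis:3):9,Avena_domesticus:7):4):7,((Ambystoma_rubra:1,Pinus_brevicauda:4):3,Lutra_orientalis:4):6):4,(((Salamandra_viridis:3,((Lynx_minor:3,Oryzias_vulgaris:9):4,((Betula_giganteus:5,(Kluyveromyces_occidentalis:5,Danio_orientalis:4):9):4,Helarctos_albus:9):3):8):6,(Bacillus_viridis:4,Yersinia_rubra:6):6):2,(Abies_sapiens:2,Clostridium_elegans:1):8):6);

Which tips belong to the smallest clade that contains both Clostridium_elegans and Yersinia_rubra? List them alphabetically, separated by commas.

Abies_sapiens, Bacillus_viridis, Betula_giganteus, Clostridium_elegans, Danio_orientalis, Helarctos_albus, Kluyveromyces_occidentalis, Lynx_minor, Oryzias_vulgaris, Salamandra_viridis, Yersinia_rubra

Tracing Clostridium_elegans: it sits inside (Abies_sapiens,Clostridium_elegans).
Tracing Yersinia_rubra: it sits inside (Bacillus_viridis,Yersinia_rubra).
The smallest clade enclosing both is (((Salamandra_viridis,((Lynx_minor,Oryzias_vulgaris),((Betula_giganteus,(Kluyveromyces_occidentalis,Danio_orientalis)),Helarctos_albus))),(Bacillus_viridis,Yersinia_rubra)),(Abies_sapiens,Clostridium_elegans)); the answer is its 11 terminal taxa in alphabetical order.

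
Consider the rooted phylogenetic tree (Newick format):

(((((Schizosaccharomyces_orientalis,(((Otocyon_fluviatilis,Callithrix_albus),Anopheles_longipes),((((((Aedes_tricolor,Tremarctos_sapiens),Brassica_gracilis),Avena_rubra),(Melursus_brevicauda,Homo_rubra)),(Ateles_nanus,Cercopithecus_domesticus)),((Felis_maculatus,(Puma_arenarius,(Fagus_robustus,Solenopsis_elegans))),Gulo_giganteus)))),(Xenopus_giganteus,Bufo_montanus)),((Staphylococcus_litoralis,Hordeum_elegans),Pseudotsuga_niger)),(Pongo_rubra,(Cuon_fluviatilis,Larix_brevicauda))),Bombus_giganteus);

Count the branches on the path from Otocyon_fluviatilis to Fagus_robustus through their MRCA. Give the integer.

9

The MRCA of Otocyon_fluviatilis and Fagus_robustus is the node subtending (((Otocyon_fluviatilis,Callithrix_albus),Anopheles_longipes),((((((Aedes_tricolor,Tremarctos_sapiens),Brassica_gracilis),Avena_rubra),(Melursus_brevicauda,Homo_rubra)),(Ateles_nanus,Cercopithecus_domesticus)),((Felis_maculatus,(Puma_arenarius,(Fagus_robustus,Solenopsis_elegans))),Gulo_giganteus))).
From Otocyon_fluviatilis up to that node: 3 branches. From Fagus_robustus up to the same node: 6 branches. Total: 3 + 6 = 9.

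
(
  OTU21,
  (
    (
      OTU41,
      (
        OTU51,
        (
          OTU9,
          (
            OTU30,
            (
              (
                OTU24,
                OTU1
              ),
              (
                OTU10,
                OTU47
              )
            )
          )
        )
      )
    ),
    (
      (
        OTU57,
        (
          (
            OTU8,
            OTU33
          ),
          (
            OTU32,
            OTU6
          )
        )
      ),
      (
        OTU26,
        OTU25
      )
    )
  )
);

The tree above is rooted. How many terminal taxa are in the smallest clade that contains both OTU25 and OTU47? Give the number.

15

The MRCA of OTU25 and OTU47 is the node subtending ((OTU41,(OTU51,(OTU9,(OTU30,((OTU24,OTU1),(OTU10,OTU47)))))),((OTU57,((OTU8,OTU33),(OTU32,OTU6))),(OTU26,OTU25))).
That clade contains 15 terminal taxa: OTU1, OTU10, OTU24, OTU25, OTU26, OTU30, OTU32, OTU33, OTU41, OTU47, OTU51, OTU57, OTU6, OTU8, OTU9.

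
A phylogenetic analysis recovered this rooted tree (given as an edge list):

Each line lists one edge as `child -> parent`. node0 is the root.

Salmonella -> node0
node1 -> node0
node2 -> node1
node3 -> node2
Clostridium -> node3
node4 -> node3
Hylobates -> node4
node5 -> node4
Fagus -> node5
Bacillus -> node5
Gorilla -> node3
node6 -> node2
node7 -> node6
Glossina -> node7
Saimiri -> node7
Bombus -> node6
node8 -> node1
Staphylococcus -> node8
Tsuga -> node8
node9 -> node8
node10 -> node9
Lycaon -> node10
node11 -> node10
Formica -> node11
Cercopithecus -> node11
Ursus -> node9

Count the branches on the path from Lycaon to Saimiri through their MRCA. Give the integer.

The MRCA of Lycaon and Saimiri is the node subtending (((Clostridium,(Hylobates,(Fagus,Bacillus)),Gorilla),((Glossina,Saimiri),Bombus)),(Staphylococcus,Tsuga,((Lycaon,(Formica,Cercopithecus)),Ursus))).
From Lycaon up to that node: 4 branches. From Saimiri up to the same node: 4 branches. Total: 4 + 4 = 8.

8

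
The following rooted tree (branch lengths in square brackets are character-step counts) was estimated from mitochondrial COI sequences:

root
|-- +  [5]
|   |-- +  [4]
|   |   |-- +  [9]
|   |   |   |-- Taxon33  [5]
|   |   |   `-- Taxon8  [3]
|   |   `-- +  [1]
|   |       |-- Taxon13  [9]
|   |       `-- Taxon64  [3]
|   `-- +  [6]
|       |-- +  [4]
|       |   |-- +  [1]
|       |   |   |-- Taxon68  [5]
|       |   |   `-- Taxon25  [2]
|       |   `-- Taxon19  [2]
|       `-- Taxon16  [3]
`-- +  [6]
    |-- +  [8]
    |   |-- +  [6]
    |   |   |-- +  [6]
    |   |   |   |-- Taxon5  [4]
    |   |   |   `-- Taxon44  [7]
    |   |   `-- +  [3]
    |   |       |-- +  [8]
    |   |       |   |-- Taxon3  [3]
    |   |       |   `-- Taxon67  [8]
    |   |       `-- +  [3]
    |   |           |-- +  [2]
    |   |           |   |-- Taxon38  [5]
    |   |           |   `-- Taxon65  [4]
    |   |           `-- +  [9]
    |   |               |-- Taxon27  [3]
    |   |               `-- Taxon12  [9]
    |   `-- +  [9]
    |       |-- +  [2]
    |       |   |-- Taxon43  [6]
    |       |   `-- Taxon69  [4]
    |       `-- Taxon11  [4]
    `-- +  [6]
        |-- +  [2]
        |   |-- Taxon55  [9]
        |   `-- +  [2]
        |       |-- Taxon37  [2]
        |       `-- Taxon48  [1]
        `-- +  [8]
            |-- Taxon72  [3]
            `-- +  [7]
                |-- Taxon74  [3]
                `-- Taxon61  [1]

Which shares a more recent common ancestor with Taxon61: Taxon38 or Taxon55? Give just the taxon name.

The MRCA of Taxon61 and Taxon55 subtends ((Taxon55,(Taxon37,Taxon48)),(Taxon72,(Taxon74,Taxon61))) (6 taxa).
The MRCA of Taxon61 and Taxon38 subtends ((((Taxon5,Taxon44),((Taxon3,Taxon67),((Taxon38,Taxon65),(Taxon27,Taxon12)))),((Taxon43,Taxon69),Taxon11)),((Taxon55,(Taxon37,Taxon48)),(Taxon72,(Taxon74,Taxon61)))) (17 taxa).
The first is nested inside the second, so Taxon61 shares a more recent common ancestor with Taxon55.

Taxon55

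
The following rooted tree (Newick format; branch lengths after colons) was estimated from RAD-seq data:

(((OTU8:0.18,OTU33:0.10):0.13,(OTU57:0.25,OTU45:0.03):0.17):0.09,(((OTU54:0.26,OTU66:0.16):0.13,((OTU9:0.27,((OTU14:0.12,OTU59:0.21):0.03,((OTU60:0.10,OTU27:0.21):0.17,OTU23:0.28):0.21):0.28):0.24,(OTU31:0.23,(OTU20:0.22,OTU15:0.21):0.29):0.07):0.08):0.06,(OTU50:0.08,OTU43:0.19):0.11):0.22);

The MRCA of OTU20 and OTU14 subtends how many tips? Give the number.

9

The MRCA of OTU20 and OTU14 is the node subtending ((OTU9,((OTU14,OTU59),((OTU60,OTU27),OTU23))),(OTU31,(OTU20,OTU15))).
That clade contains 9 terminal taxa: OTU14, OTU15, OTU20, OTU23, OTU27, OTU31, OTU59, OTU60, OTU9.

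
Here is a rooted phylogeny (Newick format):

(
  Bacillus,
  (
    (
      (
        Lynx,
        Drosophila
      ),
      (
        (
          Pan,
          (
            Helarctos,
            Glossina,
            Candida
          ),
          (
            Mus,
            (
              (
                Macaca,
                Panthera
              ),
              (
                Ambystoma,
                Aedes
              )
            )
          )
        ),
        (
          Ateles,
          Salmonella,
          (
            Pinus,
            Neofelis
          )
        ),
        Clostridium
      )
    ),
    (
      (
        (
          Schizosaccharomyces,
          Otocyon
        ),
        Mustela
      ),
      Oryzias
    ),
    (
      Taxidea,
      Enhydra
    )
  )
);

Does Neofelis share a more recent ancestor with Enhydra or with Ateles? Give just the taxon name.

Ateles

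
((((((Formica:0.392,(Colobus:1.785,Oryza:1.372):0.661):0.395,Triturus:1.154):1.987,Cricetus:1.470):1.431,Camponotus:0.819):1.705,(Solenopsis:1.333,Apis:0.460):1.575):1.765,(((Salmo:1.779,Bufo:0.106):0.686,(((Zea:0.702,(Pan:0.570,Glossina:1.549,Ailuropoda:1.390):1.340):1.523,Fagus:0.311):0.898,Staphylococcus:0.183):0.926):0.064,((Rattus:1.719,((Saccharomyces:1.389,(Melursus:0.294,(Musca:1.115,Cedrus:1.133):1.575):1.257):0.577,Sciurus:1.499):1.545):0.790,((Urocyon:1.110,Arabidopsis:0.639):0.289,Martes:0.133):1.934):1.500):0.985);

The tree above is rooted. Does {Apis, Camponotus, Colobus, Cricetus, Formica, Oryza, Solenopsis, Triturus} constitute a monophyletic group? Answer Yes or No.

Yes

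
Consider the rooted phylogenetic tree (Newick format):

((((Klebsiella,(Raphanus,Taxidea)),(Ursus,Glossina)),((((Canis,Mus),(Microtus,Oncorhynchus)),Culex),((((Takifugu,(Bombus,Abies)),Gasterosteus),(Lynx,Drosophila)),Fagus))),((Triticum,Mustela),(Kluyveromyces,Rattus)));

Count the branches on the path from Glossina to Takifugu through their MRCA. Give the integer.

The MRCA of Glossina and Takifugu is the node subtending (((Klebsiella,(Raphanus,Taxidea)),(Ursus,Glossina)),((((Canis,Mus),(Microtus,Oncorhynchus)),Culex),((((Takifugu,(Bombus,Abies)),Gasterosteus),(Lynx,Drosophila)),Fagus))).
From Glossina up to that node: 3 branches. From Takifugu up to the same node: 6 branches. Total: 3 + 6 = 9.

9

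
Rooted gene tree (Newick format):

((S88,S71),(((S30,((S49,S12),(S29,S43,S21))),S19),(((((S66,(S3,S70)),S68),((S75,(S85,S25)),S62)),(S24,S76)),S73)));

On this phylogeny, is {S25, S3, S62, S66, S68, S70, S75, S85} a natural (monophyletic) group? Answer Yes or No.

Yes

The most recent common ancestor of these taxa subtends (((S66,(S3,S70)),S68),((S75,(S85,S25)),S62)).
That clade has exactly 8 tips — every listed taxon and nothing else — so the group is monophyletic.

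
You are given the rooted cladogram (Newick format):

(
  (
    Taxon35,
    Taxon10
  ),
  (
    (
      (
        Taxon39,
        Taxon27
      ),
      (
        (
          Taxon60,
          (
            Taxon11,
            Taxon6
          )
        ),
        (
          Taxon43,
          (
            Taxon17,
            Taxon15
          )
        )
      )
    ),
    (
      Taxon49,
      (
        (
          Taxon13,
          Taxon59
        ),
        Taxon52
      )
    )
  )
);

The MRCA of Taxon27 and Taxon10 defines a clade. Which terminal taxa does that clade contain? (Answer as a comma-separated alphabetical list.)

Tracing Taxon27: it sits inside (Taxon39,Taxon27).
Tracing Taxon10: it sits inside (Taxon35,Taxon10).
The smallest clade enclosing both is the whole tree (their MRCA is the root), so the answer is all 14 tips in alphabetical order.

Taxon10, Taxon11, Taxon13, Taxon15, Taxon17, Taxon27, Taxon35, Taxon39, Taxon43, Taxon49, Taxon52, Taxon59, Taxon6, Taxon60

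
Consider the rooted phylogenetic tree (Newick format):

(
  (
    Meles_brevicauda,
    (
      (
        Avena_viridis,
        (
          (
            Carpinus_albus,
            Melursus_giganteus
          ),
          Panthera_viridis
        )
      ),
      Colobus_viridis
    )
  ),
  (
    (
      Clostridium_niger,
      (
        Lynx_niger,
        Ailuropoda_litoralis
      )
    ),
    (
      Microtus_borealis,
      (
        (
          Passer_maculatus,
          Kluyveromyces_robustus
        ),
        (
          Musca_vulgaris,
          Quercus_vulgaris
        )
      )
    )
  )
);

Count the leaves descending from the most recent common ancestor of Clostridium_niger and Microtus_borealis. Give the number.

The MRCA of Clostridium_niger and Microtus_borealis is the node subtending ((Clostridium_niger,(Lynx_niger,Ailuropoda_litoralis)),(Microtus_borealis,((Passer_maculatus,Kluyveromyces_robustus),(Musca_vulgaris,Quercus_vulgaris)))).
That clade contains 8 terminal taxa: Ailuropoda_litoralis, Clostridium_niger, Kluyveromyces_robustus, Lynx_niger, Microtus_borealis, Musca_vulgaris, Passer_maculatus, Quercus_vulgaris.

8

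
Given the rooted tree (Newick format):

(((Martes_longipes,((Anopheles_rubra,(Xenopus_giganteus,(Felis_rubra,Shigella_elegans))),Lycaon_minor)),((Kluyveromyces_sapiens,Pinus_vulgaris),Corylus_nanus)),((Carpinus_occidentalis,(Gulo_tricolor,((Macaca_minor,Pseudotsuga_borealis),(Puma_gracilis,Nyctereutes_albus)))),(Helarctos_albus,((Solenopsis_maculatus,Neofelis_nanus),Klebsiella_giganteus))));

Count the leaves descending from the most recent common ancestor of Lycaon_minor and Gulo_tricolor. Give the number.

19

The MRCA of Lycaon_minor and Gulo_tricolor is the root, so the clade is the entire tree.
That clade contains 19 terminal taxa: Anopheles_rubra, Carpinus_occidentalis, Corylus_nanus, Felis_rubra, Gulo_tricolor, Helarctos_albus, Klebsiella_giganteus, Kluyveromyces_sapiens, Lycaon_minor, Macaca_minor, Martes_longipes, Neofelis_nanus, Nyctereutes_albus, Pinus_vulgaris, Pseudotsuga_borealis, Puma_gracilis, Shigella_elegans, Solenopsis_maculatus, Xenopus_giganteus.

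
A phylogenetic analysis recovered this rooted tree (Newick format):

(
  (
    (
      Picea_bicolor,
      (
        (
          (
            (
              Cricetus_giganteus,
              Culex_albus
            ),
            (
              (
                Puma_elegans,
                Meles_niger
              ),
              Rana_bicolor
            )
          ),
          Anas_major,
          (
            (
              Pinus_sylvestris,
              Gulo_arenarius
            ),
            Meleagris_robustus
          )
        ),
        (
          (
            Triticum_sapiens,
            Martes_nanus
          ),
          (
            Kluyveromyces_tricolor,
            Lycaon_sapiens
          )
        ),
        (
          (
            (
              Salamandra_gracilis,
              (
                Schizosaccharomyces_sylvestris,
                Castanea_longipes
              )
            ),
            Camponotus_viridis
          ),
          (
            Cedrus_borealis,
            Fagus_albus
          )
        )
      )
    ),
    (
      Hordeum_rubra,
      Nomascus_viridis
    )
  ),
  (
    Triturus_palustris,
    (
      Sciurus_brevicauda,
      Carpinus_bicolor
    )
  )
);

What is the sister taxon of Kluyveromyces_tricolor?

Kluyveromyces_tricolor attaches to the tree at the node subtending (Kluyveromyces_tricolor,Lycaon_sapiens).
The other lineage descending from that same node — the sister group — is the single tip Lycaon_sapiens.

Lycaon_sapiens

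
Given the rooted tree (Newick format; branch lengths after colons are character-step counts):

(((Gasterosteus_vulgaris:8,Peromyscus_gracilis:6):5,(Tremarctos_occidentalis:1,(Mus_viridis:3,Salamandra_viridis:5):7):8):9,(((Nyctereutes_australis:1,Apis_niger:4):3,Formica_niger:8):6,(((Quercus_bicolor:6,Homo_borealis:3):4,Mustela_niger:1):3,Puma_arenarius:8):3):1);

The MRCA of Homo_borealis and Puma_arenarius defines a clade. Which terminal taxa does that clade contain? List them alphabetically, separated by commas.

Homo_borealis, Mustela_niger, Puma_arenarius, Quercus_bicolor

Tracing Homo_borealis: it sits inside (Quercus_bicolor,Homo_borealis).
Tracing Puma_arenarius: it sits inside (((Quercus_bicolor,Homo_borealis),Mustela_niger),Puma_arenarius).
The smallest clade enclosing both is (((Quercus_bicolor,Homo_borealis),Mustela_niger),Puma_arenarius); the answer is its 4 terminal taxa in alphabetical order.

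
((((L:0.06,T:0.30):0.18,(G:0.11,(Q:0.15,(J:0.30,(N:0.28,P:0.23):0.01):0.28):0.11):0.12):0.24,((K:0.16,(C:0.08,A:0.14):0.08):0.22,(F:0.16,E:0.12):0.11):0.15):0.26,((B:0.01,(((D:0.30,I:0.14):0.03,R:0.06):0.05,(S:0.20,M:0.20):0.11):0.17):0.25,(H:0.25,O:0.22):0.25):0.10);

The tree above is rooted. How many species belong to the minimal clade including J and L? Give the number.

7

The MRCA of J and L is the node subtending ((L,T),(G,(Q,(J,(N,P))))).
That clade contains 7 terminal taxa: G, J, L, N, P, Q, T.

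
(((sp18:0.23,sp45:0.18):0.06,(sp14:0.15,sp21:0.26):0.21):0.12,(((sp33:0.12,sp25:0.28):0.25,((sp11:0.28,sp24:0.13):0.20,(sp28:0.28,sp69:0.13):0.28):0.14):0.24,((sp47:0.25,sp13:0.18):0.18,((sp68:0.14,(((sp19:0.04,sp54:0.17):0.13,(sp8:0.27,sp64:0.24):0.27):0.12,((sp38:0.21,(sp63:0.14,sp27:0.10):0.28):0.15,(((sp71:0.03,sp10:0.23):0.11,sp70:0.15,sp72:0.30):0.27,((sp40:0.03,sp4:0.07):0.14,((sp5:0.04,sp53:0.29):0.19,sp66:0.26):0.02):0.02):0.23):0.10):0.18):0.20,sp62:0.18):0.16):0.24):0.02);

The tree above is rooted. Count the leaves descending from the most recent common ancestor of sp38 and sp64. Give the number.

The MRCA of sp38 and sp64 is the node subtending (((sp19,sp54),(sp8,sp64)),((sp38,(sp63,sp27)),(((sp71,sp10),sp70,sp72),((sp40,sp4),((sp5,sp53),sp66))))).
That clade contains 16 terminal taxa: sp10, sp19, sp27, sp38, sp4, sp40, sp5, sp53, sp54, sp63, sp64, sp66, sp70, sp71, sp72, sp8.

16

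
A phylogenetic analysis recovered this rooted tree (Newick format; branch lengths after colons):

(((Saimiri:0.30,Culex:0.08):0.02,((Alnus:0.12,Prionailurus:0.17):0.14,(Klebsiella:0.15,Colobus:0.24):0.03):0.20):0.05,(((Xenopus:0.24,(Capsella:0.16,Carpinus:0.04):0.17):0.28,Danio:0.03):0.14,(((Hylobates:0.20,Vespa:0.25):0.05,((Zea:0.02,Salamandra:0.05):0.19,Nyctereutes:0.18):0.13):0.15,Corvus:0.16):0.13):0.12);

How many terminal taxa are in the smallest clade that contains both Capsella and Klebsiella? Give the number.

The MRCA of Capsella and Klebsiella is the root, so the clade is the entire tree.
That clade contains 16 terminal taxa: Alnus, Capsella, Carpinus, Colobus, Corvus, Culex, Danio, Hylobates, Klebsiella, Nyctereutes, Prionailurus, Saimiri, Salamandra, Vespa, Xenopus, Zea.

16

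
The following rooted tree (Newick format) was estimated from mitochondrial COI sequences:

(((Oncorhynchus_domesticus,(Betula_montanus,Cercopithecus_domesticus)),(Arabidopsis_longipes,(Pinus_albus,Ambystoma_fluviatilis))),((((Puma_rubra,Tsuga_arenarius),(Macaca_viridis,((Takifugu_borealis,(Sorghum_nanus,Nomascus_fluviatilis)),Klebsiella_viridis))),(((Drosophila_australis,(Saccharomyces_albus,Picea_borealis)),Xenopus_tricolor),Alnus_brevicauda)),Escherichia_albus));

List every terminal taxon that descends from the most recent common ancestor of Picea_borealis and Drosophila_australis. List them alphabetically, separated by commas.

Drosophila_australis, Picea_borealis, Saccharomyces_albus

Tracing Picea_borealis: it sits inside (Saccharomyces_albus,Picea_borealis).
Tracing Drosophila_australis: it sits inside (Drosophila_australis,(Saccharomyces_albus,Picea_borealis)).
The smallest clade enclosing both is (Drosophila_australis,(Saccharomyces_albus,Picea_borealis)); the answer is its 3 terminal taxa in alphabetical order.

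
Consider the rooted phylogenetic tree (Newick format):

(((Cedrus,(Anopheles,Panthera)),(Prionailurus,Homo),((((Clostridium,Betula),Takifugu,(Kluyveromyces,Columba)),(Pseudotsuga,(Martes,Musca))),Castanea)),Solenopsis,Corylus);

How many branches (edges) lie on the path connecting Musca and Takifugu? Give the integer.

The MRCA of Musca and Takifugu is the node subtending (((Clostridium,Betula),Takifugu,(Kluyveromyces,Columba)),(Pseudotsuga,(Martes,Musca))).
From Musca up to that node: 3 branches. From Takifugu up to the same node: 2 branches. Total: 3 + 2 = 5.

5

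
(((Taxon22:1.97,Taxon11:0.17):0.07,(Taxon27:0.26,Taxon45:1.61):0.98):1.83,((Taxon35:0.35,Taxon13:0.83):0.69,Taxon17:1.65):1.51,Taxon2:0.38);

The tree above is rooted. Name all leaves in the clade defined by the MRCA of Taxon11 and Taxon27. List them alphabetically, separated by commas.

Tracing Taxon11: it sits inside (Taxon22,Taxon11).
Tracing Taxon27: it sits inside (Taxon27,Taxon45).
The smallest clade enclosing both is ((Taxon22,Taxon11),(Taxon27,Taxon45)); the answer is its 4 terminal taxa in alphabetical order.

Taxon11, Taxon22, Taxon27, Taxon45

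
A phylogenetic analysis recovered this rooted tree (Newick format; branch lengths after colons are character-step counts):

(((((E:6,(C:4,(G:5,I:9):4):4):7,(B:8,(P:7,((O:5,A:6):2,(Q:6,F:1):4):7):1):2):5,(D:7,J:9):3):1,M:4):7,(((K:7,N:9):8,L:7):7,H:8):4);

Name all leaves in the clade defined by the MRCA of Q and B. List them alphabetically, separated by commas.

A, B, F, O, P, Q

Tracing Q: it sits inside (Q,F).
Tracing B: it sits inside (B,(P,((O,A),(Q,F)))).
The smallest clade enclosing both is (B,(P,((O,A),(Q,F)))); the answer is its 6 terminal taxa in alphabetical order.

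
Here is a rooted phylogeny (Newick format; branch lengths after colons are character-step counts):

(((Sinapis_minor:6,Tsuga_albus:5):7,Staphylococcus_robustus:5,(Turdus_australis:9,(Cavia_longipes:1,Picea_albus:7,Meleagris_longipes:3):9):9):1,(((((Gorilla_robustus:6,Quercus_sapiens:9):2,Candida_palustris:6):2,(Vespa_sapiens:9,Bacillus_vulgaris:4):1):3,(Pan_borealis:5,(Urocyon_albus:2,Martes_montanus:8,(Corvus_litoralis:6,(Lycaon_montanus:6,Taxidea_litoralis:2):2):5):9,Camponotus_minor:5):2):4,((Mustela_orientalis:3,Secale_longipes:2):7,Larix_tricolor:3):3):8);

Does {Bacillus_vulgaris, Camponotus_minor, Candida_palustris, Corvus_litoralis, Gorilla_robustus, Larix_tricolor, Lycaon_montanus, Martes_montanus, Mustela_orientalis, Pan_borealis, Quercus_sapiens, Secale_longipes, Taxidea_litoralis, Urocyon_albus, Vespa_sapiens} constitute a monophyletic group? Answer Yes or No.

Yes

The most recent common ancestor of these taxa subtends (((((Gorilla_robustus,Quercus_sapiens),Candida_palustris),(Vespa_sapiens,Bacillus_vulgaris)),(Pan_borealis,(Urocyon_albus,Martes_montanus,(Corvus_litoralis,(Lycaon_montanus,Taxidea_litoralis))),Camponotus_minor)),((Mustela_orientalis,Secale_longipes),Larix_tricolor)).
That clade has exactly 15 tips — every listed taxon and nothing else — so the group is monophyletic.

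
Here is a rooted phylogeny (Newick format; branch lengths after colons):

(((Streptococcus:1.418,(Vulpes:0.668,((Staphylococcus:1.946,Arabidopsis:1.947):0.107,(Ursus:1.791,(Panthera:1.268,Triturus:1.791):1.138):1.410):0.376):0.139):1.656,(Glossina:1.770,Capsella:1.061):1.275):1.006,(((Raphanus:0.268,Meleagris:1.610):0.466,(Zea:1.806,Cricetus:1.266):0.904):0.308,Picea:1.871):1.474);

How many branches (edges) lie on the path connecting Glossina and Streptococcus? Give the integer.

The MRCA of Glossina and Streptococcus is the node subtending ((Streptococcus,(Vulpes,((Staphylococcus,Arabidopsis),(Ursus,(Panthera,Triturus))))),(Glossina,Capsella)).
From Glossina up to that node: 2 branches. From Streptococcus up to the same node: 2 branches. Total: 2 + 2 = 4.

4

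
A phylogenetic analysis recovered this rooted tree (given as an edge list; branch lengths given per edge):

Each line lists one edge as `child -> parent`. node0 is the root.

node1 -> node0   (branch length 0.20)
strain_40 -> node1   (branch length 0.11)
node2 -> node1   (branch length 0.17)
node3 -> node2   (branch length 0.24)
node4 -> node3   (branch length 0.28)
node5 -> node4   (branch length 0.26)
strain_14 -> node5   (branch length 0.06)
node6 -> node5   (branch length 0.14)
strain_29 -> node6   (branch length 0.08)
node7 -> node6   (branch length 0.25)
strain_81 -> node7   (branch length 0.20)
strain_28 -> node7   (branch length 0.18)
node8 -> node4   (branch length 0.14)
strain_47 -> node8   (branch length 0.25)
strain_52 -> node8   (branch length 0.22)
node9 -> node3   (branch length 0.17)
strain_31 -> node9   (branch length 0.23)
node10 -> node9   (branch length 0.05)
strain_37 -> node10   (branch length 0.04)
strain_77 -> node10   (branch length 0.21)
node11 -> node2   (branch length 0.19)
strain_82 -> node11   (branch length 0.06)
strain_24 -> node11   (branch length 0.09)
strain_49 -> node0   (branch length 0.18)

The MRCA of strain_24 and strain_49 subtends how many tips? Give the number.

13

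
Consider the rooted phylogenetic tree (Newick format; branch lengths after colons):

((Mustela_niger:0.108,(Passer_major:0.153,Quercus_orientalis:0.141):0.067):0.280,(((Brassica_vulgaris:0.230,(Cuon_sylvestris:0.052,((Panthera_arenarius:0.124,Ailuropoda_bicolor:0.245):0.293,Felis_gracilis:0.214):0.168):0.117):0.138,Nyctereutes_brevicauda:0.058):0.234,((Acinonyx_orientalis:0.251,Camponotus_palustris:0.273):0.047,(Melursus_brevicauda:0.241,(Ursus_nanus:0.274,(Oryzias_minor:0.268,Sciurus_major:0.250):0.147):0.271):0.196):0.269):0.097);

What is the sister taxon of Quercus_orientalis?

Quercus_orientalis attaches to the tree at the node subtending (Passer_major,Quercus_orientalis).
The other lineage descending from that same node — the sister group — is the single tip Passer_major.

Passer_major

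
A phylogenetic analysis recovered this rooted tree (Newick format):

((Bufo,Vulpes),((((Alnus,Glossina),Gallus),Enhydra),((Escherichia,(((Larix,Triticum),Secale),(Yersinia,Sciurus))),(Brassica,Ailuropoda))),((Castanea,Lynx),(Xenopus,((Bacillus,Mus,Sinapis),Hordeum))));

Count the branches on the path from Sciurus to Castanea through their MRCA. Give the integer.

The MRCA of Sciurus and Castanea is the root of the tree.
From Sciurus up to that node: 6 branches. From Castanea up to the same node: 3 branches. Total: 6 + 3 = 9.

9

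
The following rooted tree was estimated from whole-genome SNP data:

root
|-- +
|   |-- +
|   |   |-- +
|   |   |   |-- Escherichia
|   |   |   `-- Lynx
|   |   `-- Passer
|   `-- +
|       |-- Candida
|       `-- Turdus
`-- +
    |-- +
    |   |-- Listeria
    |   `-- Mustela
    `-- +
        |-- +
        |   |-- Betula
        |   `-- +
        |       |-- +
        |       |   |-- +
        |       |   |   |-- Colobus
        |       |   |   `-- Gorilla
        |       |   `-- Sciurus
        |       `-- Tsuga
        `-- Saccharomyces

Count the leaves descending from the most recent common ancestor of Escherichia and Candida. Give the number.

5

The MRCA of Escherichia and Candida is the node subtending (((Escherichia,Lynx),Passer),(Candida,Turdus)).
That clade contains 5 terminal taxa: Candida, Escherichia, Lynx, Passer, Turdus.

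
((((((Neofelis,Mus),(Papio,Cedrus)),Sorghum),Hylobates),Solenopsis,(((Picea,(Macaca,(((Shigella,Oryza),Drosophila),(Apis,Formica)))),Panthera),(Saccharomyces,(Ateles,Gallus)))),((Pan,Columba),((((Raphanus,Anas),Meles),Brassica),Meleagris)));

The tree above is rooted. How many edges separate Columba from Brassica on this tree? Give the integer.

5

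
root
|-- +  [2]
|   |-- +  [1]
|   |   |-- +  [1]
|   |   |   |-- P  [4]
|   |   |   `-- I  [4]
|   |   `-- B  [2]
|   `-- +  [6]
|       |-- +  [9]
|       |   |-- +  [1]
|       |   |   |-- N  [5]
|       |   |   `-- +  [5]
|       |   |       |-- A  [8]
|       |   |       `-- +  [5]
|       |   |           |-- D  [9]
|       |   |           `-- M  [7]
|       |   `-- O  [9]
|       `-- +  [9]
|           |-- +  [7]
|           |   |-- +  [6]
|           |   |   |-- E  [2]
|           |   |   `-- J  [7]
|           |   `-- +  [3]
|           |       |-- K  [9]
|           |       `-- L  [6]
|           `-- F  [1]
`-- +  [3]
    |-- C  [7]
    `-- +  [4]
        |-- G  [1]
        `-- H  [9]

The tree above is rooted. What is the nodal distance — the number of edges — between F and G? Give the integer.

The MRCA of F and G is the root of the tree.
From F up to that node: 4 branches. From G up to the same node: 3 branches. Total: 4 + 3 = 7.

7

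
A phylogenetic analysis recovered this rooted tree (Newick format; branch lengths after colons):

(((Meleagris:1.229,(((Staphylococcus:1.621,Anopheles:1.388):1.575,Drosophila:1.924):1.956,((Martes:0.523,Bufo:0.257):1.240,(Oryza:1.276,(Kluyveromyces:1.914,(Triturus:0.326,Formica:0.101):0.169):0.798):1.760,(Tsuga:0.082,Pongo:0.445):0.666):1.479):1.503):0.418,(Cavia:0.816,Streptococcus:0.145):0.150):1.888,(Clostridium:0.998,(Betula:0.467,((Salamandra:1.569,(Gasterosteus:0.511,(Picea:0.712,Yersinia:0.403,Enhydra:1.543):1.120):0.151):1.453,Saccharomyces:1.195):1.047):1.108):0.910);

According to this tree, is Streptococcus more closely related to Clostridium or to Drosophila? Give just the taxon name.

Drosophila

The MRCA of Streptococcus and Drosophila subtends ((Meleagris,(((Staphylococcus,Anopheles),Drosophila),((Martes,Bufo),(Oryza,(Kluyveromyces,(Triturus,Formica))),(Tsuga,Pongo)))),(Cavia,Streptococcus)) (14 taxa).
The MRCA of Streptococcus and Clostridium is the root, subtending the entire tree (22 taxa).
The first is nested inside the second, so Streptococcus shares a more recent common ancestor with Drosophila.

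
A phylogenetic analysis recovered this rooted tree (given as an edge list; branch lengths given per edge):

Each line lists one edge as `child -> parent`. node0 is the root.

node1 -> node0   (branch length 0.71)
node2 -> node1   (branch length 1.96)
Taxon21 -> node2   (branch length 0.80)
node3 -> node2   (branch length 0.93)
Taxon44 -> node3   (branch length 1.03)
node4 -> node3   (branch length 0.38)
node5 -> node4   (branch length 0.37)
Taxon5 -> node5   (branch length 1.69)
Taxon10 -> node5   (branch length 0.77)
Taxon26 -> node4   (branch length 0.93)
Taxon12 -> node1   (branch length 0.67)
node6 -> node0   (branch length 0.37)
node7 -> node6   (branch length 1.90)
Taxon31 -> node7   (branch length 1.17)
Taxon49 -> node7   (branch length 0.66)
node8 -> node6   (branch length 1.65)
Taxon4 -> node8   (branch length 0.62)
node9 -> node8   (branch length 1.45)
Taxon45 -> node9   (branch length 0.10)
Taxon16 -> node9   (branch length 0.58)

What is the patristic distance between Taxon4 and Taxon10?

7.76

The path runs Taxon4 → … → MRCA → … → Taxon10; the MRCA is the root of the tree.
Branch lengths along that path: 0.62 + 1.65 + 0.37 + 0.71 + 1.96 + 0.93 + 0.38 + 0.37 + 0.77 = 7.76.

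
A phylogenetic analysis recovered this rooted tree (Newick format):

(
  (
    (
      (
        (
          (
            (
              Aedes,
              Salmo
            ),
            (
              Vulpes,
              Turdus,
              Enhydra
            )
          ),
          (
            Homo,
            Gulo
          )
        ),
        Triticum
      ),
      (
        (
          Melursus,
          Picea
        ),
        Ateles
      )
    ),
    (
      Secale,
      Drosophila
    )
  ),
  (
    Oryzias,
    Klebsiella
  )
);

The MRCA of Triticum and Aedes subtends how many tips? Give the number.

The MRCA of Triticum and Aedes is the node subtending ((((Aedes,Salmo),(Vulpes,Turdus,Enhydra)),(Homo,Gulo)),Triticum).
That clade contains 8 terminal taxa: Aedes, Enhydra, Gulo, Homo, Salmo, Triticum, Turdus, Vulpes.

8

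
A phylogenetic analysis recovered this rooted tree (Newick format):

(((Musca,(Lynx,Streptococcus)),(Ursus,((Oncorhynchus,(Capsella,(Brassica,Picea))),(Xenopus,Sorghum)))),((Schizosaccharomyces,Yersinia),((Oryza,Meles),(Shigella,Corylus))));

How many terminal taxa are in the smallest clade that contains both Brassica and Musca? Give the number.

The MRCA of Brassica and Musca is the node subtending ((Musca,(Lynx,Streptococcus)),(Ursus,((Oncorhynchus,(Capsella,(Brassica,Picea))),(Xenopus,Sorghum)))).
That clade contains 10 terminal taxa: Brassica, Capsella, Lynx, Musca, Oncorhynchus, Picea, Sorghum, Streptococcus, Ursus, Xenopus.

10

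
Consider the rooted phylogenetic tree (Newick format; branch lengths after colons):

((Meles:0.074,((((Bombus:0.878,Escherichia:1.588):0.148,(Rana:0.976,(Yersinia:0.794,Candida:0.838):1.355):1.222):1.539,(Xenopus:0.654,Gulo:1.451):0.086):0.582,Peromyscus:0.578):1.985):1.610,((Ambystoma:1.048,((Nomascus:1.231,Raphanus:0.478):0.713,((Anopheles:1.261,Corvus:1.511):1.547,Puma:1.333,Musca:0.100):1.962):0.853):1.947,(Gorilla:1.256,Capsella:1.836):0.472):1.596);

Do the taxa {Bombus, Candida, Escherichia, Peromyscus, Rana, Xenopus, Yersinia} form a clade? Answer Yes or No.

The MRCA of the listed taxa subtends ((((Bombus,Escherichia),(Rana,(Yersinia,Candida))),(Xenopus,Gulo)),Peromyscus).
That clade also contains Gulo, which is not in the proposed group, so the group is not monophyletic.

No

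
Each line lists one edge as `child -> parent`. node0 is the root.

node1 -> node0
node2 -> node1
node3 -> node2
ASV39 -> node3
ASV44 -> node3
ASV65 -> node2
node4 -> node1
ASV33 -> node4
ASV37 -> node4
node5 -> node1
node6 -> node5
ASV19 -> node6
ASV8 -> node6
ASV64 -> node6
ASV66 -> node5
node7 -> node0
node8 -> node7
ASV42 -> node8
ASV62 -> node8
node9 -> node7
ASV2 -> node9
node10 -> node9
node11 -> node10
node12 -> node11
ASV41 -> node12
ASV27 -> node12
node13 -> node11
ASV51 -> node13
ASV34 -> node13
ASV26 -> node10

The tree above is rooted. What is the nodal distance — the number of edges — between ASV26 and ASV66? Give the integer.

7

The MRCA of ASV26 and ASV66 is the root of the tree.
From ASV26 up to that node: 4 branches. From ASV66 up to the same node: 3 branches. Total: 4 + 3 = 7.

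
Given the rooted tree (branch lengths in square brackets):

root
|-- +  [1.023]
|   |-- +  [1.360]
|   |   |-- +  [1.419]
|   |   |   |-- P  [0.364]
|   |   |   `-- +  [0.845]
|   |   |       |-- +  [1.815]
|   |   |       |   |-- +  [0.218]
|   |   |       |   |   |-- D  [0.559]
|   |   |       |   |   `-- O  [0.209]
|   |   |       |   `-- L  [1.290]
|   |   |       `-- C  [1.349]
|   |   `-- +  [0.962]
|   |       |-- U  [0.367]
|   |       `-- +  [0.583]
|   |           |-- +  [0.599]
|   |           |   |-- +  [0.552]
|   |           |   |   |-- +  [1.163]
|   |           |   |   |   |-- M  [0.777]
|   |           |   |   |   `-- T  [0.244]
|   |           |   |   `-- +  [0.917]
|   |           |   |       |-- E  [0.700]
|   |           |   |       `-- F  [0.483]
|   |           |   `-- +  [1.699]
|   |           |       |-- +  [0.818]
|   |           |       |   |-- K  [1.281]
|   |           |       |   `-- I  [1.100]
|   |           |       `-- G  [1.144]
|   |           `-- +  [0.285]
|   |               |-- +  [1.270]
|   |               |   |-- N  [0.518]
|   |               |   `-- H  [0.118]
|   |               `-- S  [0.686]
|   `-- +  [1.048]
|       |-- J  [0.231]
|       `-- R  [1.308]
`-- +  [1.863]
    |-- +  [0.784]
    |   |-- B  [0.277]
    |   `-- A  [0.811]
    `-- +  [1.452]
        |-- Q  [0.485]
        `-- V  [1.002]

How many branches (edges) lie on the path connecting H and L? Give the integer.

9

The MRCA of H and L is the node subtending ((P,(((D,O),L),C)),(U,((((M,T),(E,F)),((K,I),G)),((N,H),S)))).
From H up to that node: 5 branches. From L up to the same node: 4 branches. Total: 5 + 4 = 9.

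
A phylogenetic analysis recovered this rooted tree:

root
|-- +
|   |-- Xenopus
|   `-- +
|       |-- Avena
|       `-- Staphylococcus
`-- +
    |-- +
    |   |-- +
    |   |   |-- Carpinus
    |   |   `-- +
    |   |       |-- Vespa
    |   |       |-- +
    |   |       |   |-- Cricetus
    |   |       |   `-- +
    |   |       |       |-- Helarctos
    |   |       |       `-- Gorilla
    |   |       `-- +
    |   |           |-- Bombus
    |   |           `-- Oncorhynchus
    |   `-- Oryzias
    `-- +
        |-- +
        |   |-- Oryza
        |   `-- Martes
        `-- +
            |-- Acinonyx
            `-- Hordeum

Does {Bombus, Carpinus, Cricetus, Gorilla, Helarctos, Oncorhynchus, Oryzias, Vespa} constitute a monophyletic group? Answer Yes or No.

The most recent common ancestor of these taxa subtends ((Carpinus,(Vespa,(Cricetus,(Helarctos,Gorilla)),(Bombus,Oncorhynchus))),Oryzias).
That clade has exactly 8 tips — every listed taxon and nothing else — so the group is monophyletic.

Yes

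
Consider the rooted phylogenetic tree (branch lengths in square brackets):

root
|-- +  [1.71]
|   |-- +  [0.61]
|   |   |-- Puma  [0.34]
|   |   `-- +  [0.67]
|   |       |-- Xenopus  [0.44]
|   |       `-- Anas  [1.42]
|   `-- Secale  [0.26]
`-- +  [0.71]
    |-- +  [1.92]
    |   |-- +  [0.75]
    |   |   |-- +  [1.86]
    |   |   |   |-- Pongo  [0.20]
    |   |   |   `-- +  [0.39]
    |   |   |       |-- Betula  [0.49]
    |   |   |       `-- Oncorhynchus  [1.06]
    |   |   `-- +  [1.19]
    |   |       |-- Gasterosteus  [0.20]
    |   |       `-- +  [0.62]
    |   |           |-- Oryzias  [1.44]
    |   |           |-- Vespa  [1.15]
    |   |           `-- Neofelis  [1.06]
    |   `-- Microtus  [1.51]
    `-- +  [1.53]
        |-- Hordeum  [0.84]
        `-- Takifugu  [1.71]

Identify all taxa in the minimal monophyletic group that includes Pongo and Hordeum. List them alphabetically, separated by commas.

Betula, Gasterosteus, Hordeum, Microtus, Neofelis, Oncorhynchus, Oryzias, Pongo, Takifugu, Vespa

Tracing Pongo: it sits inside (Pongo,(Betula,Oncorhynchus)).
Tracing Hordeum: it sits inside (Hordeum,Takifugu).
The smallest clade enclosing both is ((((Pongo,(Betula,Oncorhynchus)),(Gasterosteus,(Oryzias,Vespa,Neofelis))),Microtus),(Hordeum,Takifugu)); the answer is its 10 terminal taxa in alphabetical order.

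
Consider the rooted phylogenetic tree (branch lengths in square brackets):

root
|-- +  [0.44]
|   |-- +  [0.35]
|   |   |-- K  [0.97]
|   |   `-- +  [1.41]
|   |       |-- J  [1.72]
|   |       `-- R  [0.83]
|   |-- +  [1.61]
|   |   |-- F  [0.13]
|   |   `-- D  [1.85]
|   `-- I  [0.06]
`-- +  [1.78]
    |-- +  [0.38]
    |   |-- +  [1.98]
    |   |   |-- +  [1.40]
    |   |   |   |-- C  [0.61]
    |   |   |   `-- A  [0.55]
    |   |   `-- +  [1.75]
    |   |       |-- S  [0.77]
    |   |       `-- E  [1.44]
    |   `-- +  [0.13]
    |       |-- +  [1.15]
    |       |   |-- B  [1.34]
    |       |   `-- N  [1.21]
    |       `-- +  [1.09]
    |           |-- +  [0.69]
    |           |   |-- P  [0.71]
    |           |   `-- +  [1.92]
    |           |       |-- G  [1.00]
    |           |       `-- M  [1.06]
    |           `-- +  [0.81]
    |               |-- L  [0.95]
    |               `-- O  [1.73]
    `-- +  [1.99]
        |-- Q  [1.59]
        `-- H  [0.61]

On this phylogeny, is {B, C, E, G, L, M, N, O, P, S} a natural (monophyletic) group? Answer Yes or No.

The MRCA of the listed taxa subtends (((C,A),(S,E)),((B,N),((P,(G,M)),(L,O)))).
That clade also contains A, which is not in the proposed group, so the group is not monophyletic.

No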